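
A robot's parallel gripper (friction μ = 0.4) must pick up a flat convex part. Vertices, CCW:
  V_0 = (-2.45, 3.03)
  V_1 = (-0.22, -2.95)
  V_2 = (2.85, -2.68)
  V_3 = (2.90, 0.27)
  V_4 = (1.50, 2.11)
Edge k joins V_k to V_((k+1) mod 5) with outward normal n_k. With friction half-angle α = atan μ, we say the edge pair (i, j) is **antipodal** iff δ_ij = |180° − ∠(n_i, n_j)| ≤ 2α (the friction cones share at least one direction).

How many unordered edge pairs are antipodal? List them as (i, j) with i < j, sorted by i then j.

count = 3; pairs: (0,2), (0,3), (1,4)

α = atan 0.4 = 21.80°;  2α = 43.60°
n_0 = (-0.9370, -0.3494)
n_1 = (+0.0876, -0.9962)
n_2 = (+0.9999, -0.0169)
n_3 = (+0.7958, +0.6055)
n_4 = (+0.2268, +0.9739)
  (0,1): δ = 105.42°  ·
  (0,2): δ = 21.42°  ✓
  (0,3): δ = 16.82°  ✓
  (0,4): δ = 56.44°  ·
  (1,2): δ = 96.00°  ·
  (1,3): δ = 57.76°  ·
  (1,4): δ = 18.14°  ✓
  (2,3): δ = 141.76°  ·
  (2,4): δ = 102.14°  ·
  (3,4): δ = 140.38°  ·
antipodal pairs: 3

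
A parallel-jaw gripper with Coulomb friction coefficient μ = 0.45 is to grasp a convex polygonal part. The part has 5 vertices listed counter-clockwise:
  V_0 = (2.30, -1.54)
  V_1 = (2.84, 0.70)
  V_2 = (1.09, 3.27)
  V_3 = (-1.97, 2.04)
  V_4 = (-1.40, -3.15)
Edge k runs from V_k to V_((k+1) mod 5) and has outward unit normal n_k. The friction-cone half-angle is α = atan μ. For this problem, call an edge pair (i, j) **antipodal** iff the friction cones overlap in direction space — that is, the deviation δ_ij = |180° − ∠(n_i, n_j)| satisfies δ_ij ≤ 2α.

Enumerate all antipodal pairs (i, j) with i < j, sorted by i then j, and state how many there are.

count = 3; pairs: (0,3), (1,3), (2,4)

α = atan 0.45 = 24.23°;  2α = 48.46°
n_0 = (+0.9722, -0.2344)
n_1 = (+0.8266, +0.5628)
n_2 = (-0.3730, +0.9278)
n_3 = (-0.9940, -0.1092)
n_4 = (+0.3990, -0.9170)
  (0,1): δ = 132.19°  ·
  (0,2): δ = 54.55°  ·
  (0,3): δ = 19.82°  ✓
  (0,4): δ = 127.07°  ·
  (1,2): δ = 102.35°  ·
  (1,3): δ = 27.98°  ✓
  (1,4): δ = 79.26°  ·
  (2,3): δ = 105.63°  ·
  (2,4): δ = 1.62°  ✓
  (3,4): δ = 72.75°  ·
antipodal pairs: 3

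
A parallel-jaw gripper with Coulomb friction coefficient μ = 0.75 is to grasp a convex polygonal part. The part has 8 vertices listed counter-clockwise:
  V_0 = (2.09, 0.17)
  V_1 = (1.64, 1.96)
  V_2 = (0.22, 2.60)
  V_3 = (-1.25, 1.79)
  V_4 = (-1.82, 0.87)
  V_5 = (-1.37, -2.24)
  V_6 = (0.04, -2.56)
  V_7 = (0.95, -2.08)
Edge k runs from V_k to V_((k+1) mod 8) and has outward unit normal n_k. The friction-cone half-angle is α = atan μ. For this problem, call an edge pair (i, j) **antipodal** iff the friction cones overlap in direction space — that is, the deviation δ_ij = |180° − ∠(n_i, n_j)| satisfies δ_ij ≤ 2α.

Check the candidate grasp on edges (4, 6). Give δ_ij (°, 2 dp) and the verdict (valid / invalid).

α = atan 0.75 = 36.87°;  2α = 73.74°
edge 4: e_4 = (+0.45, -3.11);  n_4 = (-0.9897, -0.1432)
edge 6: e_6 = (+0.91, +0.48);  n_6 = (+0.4665, -0.8845)
∠(n_4, n_6) = 109.58°
δ = |180° − 109.58°| = 70.42°
70.42° ≤ 2α = 73.74°  →  valid

δ = 70.42°, valid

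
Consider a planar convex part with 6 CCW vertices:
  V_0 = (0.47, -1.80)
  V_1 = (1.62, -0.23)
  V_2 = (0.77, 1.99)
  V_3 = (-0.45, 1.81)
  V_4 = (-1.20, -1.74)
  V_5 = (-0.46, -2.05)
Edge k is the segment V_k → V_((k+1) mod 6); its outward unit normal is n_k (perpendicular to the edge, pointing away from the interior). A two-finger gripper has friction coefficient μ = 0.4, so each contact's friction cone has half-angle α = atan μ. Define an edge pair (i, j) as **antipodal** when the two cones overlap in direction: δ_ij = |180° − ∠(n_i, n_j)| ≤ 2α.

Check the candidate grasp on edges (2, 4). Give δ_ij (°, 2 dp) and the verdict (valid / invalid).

δ = 31.12°, valid

α = atan 0.4 = 21.80°;  2α = 43.60°
edge 2: e_2 = (-1.22, -0.18);  n_2 = (-0.1460, +0.9893)
edge 4: e_4 = (+0.74, -0.31);  n_4 = (-0.3864, -0.9223)
∠(n_2, n_4) = 148.88°
δ = |180° − 148.88°| = 31.12°
31.12° ≤ 2α = 43.60°  →  valid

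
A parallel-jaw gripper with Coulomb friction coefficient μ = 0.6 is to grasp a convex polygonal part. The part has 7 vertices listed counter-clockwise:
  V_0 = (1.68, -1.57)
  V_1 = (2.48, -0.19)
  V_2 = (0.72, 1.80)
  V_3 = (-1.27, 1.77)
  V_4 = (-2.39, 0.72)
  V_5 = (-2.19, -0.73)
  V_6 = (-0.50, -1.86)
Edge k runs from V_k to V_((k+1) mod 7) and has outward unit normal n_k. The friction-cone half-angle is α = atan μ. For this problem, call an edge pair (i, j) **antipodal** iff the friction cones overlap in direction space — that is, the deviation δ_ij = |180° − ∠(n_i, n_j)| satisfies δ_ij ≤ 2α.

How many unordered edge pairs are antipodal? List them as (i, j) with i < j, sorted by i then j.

count = 9; pairs: (0,2), (0,3), (0,4), (1,4), (1,5), (1,6), (2,5), (2,6), (3,6)

α = atan 0.6 = 30.96°;  2α = 61.93°
n_0 = (+0.8651, -0.5015)
n_1 = (+0.7491, +0.6625)
n_2 = (-0.0151, +0.9999)
n_3 = (-0.6839, +0.7295)
n_4 = (-0.9906, -0.1366)
n_5 = (-0.5558, -0.8313)
n_6 = (+0.1319, -0.9913)
  (0,1): δ = 108.41°  ·
  (0,2): δ = 59.04°  ✓
  (0,3): δ = 16.75°  ✓
  (0,4): δ = 37.95°  ✓
  (0,5): δ = 86.33°  ·
  (0,6): δ = 127.68°  ·
  (1,2): δ = 130.63°  ·
  (1,3): δ = 88.34°  ·
  (1,4): δ = 33.64°  ✓
  (1,5): δ = 14.74°  ✓
  (1,6): δ = 56.09°  ✓
  (2,3): δ = 137.71°  ·
  (2,4): δ = 83.01°  ·
  (2,5): δ = 34.63°  ✓
  (2,6): δ = 6.71°  ✓
  (3,4): δ = 125.30°  ·
  (3,5): δ = 76.92°  ·
  (3,6): δ = 35.57°  ✓
  (4,5): δ = 131.62°  ·
  (4,6): δ = 90.28°  ·
  (5,6): δ = 138.65°  ·
antipodal pairs: 9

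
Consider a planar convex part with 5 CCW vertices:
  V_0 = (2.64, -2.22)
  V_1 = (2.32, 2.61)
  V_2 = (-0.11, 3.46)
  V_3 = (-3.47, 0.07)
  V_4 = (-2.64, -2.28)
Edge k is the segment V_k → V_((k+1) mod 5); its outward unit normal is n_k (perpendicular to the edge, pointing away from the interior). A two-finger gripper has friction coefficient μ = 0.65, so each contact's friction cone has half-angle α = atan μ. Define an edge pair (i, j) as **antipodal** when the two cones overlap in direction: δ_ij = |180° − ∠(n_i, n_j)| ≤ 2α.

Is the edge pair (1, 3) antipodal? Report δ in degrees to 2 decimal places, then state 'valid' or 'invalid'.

δ = 51.27°, valid

α = atan 0.65 = 33.02°;  2α = 66.05°
edge 1: e_1 = (-2.43, +0.85);  n_1 = (+0.3302, +0.9439)
edge 3: e_3 = (+0.83, -2.35);  n_3 = (-0.9429, -0.3330)
∠(n_1, n_3) = 128.73°
δ = |180° − 128.73°| = 51.27°
51.27° ≤ 2α = 66.05°  →  valid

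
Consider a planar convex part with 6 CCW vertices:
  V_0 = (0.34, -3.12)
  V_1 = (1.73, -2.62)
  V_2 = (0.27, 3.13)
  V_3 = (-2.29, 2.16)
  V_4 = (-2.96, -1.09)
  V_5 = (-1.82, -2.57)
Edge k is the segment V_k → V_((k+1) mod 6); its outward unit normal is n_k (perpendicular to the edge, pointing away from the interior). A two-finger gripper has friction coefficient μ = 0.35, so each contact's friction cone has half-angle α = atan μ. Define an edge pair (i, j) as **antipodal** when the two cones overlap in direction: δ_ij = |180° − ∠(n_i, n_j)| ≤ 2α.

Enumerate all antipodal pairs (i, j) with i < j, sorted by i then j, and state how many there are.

count = 4; pairs: (0,2), (1,3), (1,4), (2,5)

α = atan 0.35 = 19.29°;  2α = 38.58°
n_0 = (+0.3385, -0.9410)
n_1 = (+0.9692, +0.2461)
n_2 = (-0.3543, +0.9351)
n_3 = (-0.9794, +0.2019)
n_4 = (-0.7922, -0.6102)
n_5 = (-0.2468, -0.9691)
  (0,1): δ = 95.54°  ·
  (0,2): δ = 0.97°  ✓
  (0,3): δ = 58.57°  ·
  (0,4): δ = 107.82°  ·
  (0,5): δ = 145.93°  ·
  (1,2): δ = 83.50°  ·
  (1,3): δ = 25.90°  ✓
  (1,4): δ = 23.36°  ✓
  (1,5): δ = 61.47°  ·
  (2,3): δ = 122.40°  ·
  (2,4): δ = 73.15°  ·
  (2,5): δ = 35.04°  ✓
  (3,4): δ = 130.75°  ·
  (3,5): δ = 92.64°  ·
  (4,5): δ = 141.89°  ·
antipodal pairs: 4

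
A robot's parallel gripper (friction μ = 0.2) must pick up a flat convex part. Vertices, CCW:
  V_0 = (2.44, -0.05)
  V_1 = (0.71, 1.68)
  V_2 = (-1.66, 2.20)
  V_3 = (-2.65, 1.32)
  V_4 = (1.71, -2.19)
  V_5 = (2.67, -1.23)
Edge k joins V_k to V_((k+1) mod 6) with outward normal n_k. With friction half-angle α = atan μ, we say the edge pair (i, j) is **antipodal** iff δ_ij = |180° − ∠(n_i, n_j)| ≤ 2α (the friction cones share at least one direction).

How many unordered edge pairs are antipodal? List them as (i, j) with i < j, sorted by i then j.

α = atan 0.2 = 11.31°;  2α = 22.62°
n_0 = (+0.7071, +0.7071)
n_1 = (+0.2143, +0.9768)
n_2 = (-0.6644, +0.7474)
n_3 = (-0.6271, -0.7789)
n_4 = (+0.7071, -0.7071)
n_5 = (+0.9815, +0.1913)
  (0,1): δ = 147.38°  ·
  (0,2): δ = 93.37°  ·
  (0,3): δ = 6.16°  ✓
  (0,4): δ = 90.00°  ·
  (0,5): δ = 146.03°  ·
  (1,2): δ = 125.99°  ·
  (1,3): δ = 26.46°  ·
  (1,4): δ = 57.38°  ·
  (1,5): δ = 113.40°  ·
  (2,3): δ = 80.47°  ·
  (2,4): δ = 3.37°  ✓
  (2,5): δ = 59.40°  ·
  (3,4): δ = 96.16°  ·
  (3,5): δ = 40.13°  ·
  (4,5): δ = 123.97°  ·
antipodal pairs: 2

count = 2; pairs: (0,3), (2,4)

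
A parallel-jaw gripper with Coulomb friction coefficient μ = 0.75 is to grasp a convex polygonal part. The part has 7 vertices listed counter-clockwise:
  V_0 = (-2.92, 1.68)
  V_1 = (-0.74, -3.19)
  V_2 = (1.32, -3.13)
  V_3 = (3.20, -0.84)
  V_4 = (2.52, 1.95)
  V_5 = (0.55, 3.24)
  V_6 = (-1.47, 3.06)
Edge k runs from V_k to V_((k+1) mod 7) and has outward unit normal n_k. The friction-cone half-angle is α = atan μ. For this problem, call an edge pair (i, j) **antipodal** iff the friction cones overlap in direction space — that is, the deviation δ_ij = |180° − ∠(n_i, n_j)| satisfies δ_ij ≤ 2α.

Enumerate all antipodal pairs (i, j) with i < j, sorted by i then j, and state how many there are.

α = atan 0.75 = 36.87°;  2α = 73.74°
n_0 = (-0.9127, -0.4086)
n_1 = (+0.0291, -0.9996)
n_2 = (+0.7729, -0.6345)
n_3 = (+0.9716, +0.2368)
n_4 = (+0.5478, +0.8366)
n_5 = (-0.0888, +0.9961)
n_6 = (-0.6894, +0.7244)
  (0,1): δ = 112.45°  ·
  (0,2): δ = 63.50°  ✓
  (0,3): δ = 10.42°  ✓
  (0,4): δ = 32.67°  ✓
  (0,5): δ = 70.98°  ✓
  (0,6): δ = 109.47°  ·
  (1,2): δ = 131.05°  ·
  (1,3): δ = 77.97°  ·
  (1,4): δ = 34.89°  ✓
  (1,5): δ = 3.42°  ✓
  (1,6): δ = 41.91°  ✓
  (2,3): δ = 126.92°  ·
  (2,4): δ = 83.83°  ·
  (2,5): δ = 45.52°  ✓
  (2,6): δ = 7.03°  ✓
  (3,4): δ = 136.92°  ·
  (3,5): δ = 98.61°  ·
  (3,6): δ = 60.11°  ✓
  (4,5): δ = 141.69°  ·
  (4,6): δ = 103.20°  ·
  (5,6): δ = 141.51°  ·
antipodal pairs: 10

count = 10; pairs: (0,2), (0,3), (0,4), (0,5), (1,4), (1,5), (1,6), (2,5), (2,6), (3,6)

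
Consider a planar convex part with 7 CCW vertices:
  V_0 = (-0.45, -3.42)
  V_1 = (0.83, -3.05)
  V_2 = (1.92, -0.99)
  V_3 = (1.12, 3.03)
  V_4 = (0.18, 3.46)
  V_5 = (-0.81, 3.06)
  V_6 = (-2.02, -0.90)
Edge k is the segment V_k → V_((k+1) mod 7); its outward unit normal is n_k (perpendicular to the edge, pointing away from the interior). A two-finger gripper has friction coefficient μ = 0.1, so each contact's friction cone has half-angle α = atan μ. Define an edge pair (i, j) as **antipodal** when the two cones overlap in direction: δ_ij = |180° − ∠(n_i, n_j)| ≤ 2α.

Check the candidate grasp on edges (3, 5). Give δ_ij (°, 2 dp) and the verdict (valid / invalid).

δ = 82.41°, invalid

α = atan 0.1 = 5.71°;  2α = 11.42°
edge 3: e_3 = (-0.94, +0.43);  n_3 = (+0.4160, +0.9094)
edge 5: e_5 = (-1.21, -3.96);  n_5 = (-0.9564, +0.2922)
∠(n_3, n_5) = 97.59°
δ = |180° − 97.59°| = 82.41°
82.41° > 2α = 11.42°  →  invalid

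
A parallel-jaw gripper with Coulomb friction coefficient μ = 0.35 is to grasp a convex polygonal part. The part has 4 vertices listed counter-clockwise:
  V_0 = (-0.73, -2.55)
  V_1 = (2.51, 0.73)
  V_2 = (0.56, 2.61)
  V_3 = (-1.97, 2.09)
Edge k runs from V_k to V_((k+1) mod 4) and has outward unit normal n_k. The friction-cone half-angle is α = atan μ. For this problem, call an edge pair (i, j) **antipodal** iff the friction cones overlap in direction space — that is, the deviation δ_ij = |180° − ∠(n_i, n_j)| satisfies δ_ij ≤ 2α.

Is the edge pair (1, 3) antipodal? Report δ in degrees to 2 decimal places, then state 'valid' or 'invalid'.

α = atan 0.35 = 19.29°;  2α = 38.58°
edge 1: e_1 = (-1.95, +1.88);  n_1 = (+0.6941, +0.7199)
edge 3: e_3 = (+1.24, -4.64);  n_3 = (-0.9661, -0.2582)
∠(n_1, n_3) = 148.92°
δ = |180° − 148.92°| = 31.08°
31.08° ≤ 2α = 38.58°  →  valid

δ = 31.08°, valid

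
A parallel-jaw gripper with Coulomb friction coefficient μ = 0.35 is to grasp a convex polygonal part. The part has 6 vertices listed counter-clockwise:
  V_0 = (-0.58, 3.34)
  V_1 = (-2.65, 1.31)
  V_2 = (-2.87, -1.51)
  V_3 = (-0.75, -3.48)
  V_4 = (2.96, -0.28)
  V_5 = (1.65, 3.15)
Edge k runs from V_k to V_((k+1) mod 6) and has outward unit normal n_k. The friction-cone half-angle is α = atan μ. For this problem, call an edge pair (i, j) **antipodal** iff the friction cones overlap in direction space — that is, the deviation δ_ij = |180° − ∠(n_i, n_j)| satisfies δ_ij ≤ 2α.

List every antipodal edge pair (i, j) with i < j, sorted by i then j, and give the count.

α = atan 0.35 = 19.29°;  2α = 38.58°
n_0 = (-0.7002, +0.7140)
n_1 = (-0.9970, +0.0778)
n_2 = (-0.6807, -0.7325)
n_3 = (+0.6531, -0.7572)
n_4 = (+0.9342, +0.3568)
n_5 = (+0.0849, +0.9964)
  (0,1): δ = 138.90°  ·
  (0,2): δ = 87.34°  ·
  (0,3): δ = 3.66°  ✓
  (0,4): δ = 66.46°  ·
  (0,5): δ = 130.69°  ·
  (1,2): δ = 128.44°  ·
  (1,3): δ = 44.76°  ·
  (1,4): δ = 25.36°  ✓
  (1,5): δ = 89.59°  ·
  (2,3): δ = 96.32°  ·
  (2,4): δ = 26.20°  ✓
  (2,5): δ = 38.03°  ✓
  (3,4): δ = 109.88°  ·
  (3,5): δ = 45.65°  ·
  (4,5): δ = 115.77°  ·
antipodal pairs: 4

count = 4; pairs: (0,3), (1,4), (2,4), (2,5)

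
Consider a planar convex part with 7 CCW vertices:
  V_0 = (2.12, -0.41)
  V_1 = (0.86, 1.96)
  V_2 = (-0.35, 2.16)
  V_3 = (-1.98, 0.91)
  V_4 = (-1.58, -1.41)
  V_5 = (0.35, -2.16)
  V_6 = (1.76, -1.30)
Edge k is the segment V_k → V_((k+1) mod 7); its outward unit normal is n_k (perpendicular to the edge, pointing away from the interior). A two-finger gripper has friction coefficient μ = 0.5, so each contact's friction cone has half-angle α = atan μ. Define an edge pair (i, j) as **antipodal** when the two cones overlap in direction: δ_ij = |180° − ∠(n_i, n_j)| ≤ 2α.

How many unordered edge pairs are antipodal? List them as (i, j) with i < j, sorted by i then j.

count = 7; pairs: (0,3), (0,4), (1,4), (1,5), (2,5), (2,6), (3,6)

α = atan 0.5 = 26.57°;  2α = 53.13°
n_0 = (+0.8830, +0.4694)
n_1 = (+0.1631, +0.9866)
n_2 = (-0.6085, +0.7935)
n_3 = (-0.9855, -0.1699)
n_4 = (-0.3622, -0.9321)
n_5 = (+0.5207, -0.8537)
n_6 = (+0.9270, -0.3750)
  (0,1): δ = 127.38°  ·
  (0,2): δ = 80.51°  ·
  (0,3): δ = 18.21°  ✓
  (0,4): δ = 40.77°  ✓
  (0,5): δ = 93.38°  ·
  (0,6): δ = 129.98°  ·
  (1,2): δ = 133.13°  ·
  (1,3): δ = 70.83°  ·
  (1,4): δ = 11.85°  ✓
  (1,5): δ = 40.77°  ✓
  (1,6): δ = 77.36°  ·
  (2,3): δ = 117.70°  ·
  (2,4): δ = 58.72°  ·
  (2,5): δ = 6.10°  ✓
  (2,6): δ = 30.49°  ✓
  (3,4): δ = 121.02°  ·
  (3,5): δ = 68.40°  ·
  (3,6): δ = 31.81°  ✓
  (4,5): δ = 127.38°  ·
  (4,6): δ = 90.79°  ·
  (5,6): δ = 143.40°  ·
antipodal pairs: 7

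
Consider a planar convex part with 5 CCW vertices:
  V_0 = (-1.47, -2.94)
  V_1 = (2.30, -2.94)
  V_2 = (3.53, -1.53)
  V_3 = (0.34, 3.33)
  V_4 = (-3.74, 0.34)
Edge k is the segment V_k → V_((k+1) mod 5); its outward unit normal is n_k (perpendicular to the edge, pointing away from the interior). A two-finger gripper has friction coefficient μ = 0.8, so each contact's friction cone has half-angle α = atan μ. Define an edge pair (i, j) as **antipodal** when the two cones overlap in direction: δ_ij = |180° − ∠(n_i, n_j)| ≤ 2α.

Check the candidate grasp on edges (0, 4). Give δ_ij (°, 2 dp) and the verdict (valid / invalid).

δ = 124.69°, invalid

α = atan 0.8 = 38.66°;  2α = 77.32°
edge 0: e_0 = (+3.77, +0.00);  n_0 = (+0.0000, -1.0000)
edge 4: e_4 = (+2.27, -3.28);  n_4 = (-0.8223, -0.5691)
∠(n_0, n_4) = 55.31°
δ = |180° − 55.31°| = 124.69°
124.69° > 2α = 77.32°  →  invalid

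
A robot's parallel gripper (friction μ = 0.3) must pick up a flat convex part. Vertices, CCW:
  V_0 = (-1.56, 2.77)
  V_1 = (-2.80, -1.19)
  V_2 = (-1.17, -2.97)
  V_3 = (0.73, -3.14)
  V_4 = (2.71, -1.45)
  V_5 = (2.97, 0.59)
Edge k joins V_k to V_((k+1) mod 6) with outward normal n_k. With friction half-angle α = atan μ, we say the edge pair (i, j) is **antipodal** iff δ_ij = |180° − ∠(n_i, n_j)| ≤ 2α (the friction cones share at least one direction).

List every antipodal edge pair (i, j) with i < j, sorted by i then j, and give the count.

α = atan 0.3 = 16.70°;  2α = 33.40°
n_0 = (-0.9543, +0.2988)
n_1 = (-0.7375, -0.6753)
n_2 = (-0.0891, -0.9960)
n_3 = (+0.6492, -0.7606)
n_4 = (+0.9920, -0.1264)
n_5 = (+0.4336, +0.9011)
  (0,1): δ = 120.13°  ·
  (0,2): δ = 77.73°  ·
  (0,3): δ = 32.13°  ✓
  (0,4): δ = 10.12°  ✓
  (0,5): δ = 81.69°  ·
  (1,2): δ = 137.59°  ·
  (1,3): δ = 92.00°  ·
  (1,4): δ = 49.74°  ·
  (1,5): δ = 21.82°  ✓
  (2,3): δ = 134.41°  ·
  (2,4): δ = 92.15°  ·
  (2,5): δ = 20.59°  ✓
  (3,4): δ = 137.75°  ·
  (3,5): δ = 66.18°  ·
  (4,5): δ = 108.44°  ·
antipodal pairs: 4

count = 4; pairs: (0,3), (0,4), (1,5), (2,5)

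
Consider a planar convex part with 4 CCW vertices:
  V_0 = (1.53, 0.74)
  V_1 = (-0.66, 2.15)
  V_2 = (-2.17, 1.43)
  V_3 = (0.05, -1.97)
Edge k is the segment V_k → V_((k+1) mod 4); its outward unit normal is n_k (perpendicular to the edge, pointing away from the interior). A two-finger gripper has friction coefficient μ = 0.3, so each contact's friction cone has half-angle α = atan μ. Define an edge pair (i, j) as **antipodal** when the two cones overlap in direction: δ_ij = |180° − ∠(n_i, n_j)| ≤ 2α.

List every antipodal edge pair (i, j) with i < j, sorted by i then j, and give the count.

count = 1; pairs: (0,2)

α = atan 0.3 = 16.70°;  2α = 33.40°
n_0 = (+0.5413, +0.8408)
n_1 = (-0.4304, +0.9026)
n_2 = (-0.8373, -0.5467)
n_3 = (+0.8776, -0.4793)
  (0,1): δ = 121.73°  ·
  (0,2): δ = 24.08°  ✓
  (0,3): δ = 94.13°  ·
  (1,2): δ = 82.35°  ·
  (1,3): δ = 35.87°  ·
  (2,3): δ = 61.78°  ·
antipodal pairs: 1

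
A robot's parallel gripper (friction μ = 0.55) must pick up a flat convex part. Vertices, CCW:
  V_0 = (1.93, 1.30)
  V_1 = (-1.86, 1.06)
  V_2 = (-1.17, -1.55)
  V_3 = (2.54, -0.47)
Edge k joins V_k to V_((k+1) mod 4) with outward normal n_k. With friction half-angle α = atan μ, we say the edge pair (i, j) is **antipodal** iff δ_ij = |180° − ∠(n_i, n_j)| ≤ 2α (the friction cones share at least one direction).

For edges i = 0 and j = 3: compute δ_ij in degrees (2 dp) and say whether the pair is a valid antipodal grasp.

α = atan 0.55 = 28.81°;  2α = 57.62°
edge 0: e_0 = (-3.79, -0.24);  n_0 = (-0.0632, +0.9980)
edge 3: e_3 = (-0.61, +1.77);  n_3 = (+0.9454, +0.3258)
∠(n_0, n_3) = 74.61°
δ = |180° − 74.61°| = 105.39°
105.39° > 2α = 57.62°  →  invalid

δ = 105.39°, invalid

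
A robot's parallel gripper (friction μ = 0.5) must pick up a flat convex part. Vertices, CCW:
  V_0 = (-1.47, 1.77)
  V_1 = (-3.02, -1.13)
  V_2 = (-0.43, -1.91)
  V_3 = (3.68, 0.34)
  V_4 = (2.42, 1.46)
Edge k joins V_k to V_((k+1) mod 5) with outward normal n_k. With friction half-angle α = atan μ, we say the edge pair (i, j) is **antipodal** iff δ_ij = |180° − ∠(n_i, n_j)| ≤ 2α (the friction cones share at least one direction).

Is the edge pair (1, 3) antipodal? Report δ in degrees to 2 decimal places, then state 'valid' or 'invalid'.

α = atan 0.5 = 26.57°;  2α = 53.13°
edge 1: e_1 = (+2.59, -0.78);  n_1 = (-0.2884, -0.9575)
edge 3: e_3 = (-1.26, +1.12);  n_3 = (+0.6644, +0.7474)
∠(n_1, n_3) = 155.13°
δ = |180° − 155.13°| = 24.87°
24.87° ≤ 2α = 53.13°  →  valid

δ = 24.87°, valid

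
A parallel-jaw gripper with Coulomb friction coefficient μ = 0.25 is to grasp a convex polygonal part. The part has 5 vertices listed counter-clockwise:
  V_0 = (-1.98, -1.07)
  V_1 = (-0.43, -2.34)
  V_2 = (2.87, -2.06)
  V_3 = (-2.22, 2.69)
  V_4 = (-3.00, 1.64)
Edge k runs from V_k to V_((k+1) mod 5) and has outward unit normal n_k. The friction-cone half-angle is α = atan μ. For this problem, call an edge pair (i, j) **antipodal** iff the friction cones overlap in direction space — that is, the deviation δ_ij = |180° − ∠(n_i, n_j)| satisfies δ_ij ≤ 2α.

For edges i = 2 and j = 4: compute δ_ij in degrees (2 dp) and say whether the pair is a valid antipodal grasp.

α = atan 0.25 = 14.04°;  2α = 28.07°
edge 2: e_2 = (-5.09, +4.75);  n_2 = (+0.6823, +0.7311)
edge 4: e_4 = (+1.02, -2.71);  n_4 = (-0.9359, -0.3523)
∠(n_2, n_4) = 153.65°
δ = |180° − 153.65°| = 26.35°
26.35° ≤ 2α = 28.07°  →  valid

δ = 26.35°, valid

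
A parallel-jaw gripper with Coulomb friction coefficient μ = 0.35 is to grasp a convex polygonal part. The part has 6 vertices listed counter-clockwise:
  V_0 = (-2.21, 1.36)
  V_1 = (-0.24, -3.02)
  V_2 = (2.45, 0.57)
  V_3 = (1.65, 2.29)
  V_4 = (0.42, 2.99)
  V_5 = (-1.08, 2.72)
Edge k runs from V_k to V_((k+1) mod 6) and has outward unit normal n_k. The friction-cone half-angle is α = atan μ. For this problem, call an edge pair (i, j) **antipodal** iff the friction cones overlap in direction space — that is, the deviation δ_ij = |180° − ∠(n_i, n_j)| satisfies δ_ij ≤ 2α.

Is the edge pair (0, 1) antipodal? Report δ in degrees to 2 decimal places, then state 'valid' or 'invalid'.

α = atan 0.35 = 19.29°;  2α = 38.58°
edge 0: e_0 = (+1.97, -4.38);  n_0 = (-0.9120, -0.4102)
edge 1: e_1 = (+2.69, +3.59);  n_1 = (+0.8003, -0.5996)
∠(n_0, n_1) = 118.94°
δ = |180° − 118.94°| = 61.06°
61.06° > 2α = 38.58°  →  invalid

δ = 61.06°, invalid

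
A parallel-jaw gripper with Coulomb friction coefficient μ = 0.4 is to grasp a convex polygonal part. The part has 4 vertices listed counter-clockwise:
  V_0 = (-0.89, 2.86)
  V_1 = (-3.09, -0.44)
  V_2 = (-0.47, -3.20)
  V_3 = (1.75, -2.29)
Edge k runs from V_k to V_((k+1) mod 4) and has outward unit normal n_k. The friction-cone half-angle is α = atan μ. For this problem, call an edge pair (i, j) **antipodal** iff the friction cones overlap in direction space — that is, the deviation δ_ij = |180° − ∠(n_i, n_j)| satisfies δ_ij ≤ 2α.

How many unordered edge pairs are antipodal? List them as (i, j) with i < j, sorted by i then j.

count = 2; pairs: (0,2), (1,3)

α = atan 0.4 = 21.80°;  2α = 43.60°
n_0 = (-0.8321, +0.5547)
n_1 = (-0.7253, -0.6885)
n_2 = (+0.3793, -0.9253)
n_3 = (+0.8899, +0.4562)
  (0,1): δ = 102.80°  ·
  (0,2): δ = 34.02°  ✓
  (0,3): δ = 60.83°  ·
  (1,2): δ = 111.22°  ·
  (1,3): δ = 16.37°  ✓
  (2,3): δ = 85.15°  ·
antipodal pairs: 2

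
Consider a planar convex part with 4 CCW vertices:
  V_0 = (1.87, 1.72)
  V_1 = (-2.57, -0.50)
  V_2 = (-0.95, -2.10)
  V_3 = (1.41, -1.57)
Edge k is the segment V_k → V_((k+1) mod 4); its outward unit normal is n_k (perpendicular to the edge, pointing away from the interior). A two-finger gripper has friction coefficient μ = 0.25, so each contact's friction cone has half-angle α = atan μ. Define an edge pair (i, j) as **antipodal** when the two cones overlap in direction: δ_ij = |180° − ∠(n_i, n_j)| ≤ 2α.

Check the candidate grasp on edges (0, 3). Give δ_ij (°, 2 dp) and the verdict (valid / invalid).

δ = 55.48°, invalid

α = atan 0.25 = 14.04°;  2α = 28.07°
edge 0: e_0 = (-4.44, -2.22);  n_0 = (-0.4472, +0.8944)
edge 3: e_3 = (+0.46, +3.29);  n_3 = (+0.9904, -0.1385)
∠(n_0, n_3) = 124.52°
δ = |180° − 124.52°| = 55.48°
55.48° > 2α = 28.07°  →  invalid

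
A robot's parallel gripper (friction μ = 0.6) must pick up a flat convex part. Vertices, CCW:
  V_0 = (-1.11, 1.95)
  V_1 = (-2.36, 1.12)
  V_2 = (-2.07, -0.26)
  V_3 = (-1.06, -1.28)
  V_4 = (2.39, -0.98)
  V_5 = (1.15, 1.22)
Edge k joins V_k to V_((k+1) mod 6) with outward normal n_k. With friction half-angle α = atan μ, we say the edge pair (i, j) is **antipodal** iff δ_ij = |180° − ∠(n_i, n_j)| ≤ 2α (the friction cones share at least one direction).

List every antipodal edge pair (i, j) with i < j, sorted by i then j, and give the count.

α = atan 0.6 = 30.96°;  2α = 61.93°
n_0 = (-0.5532, +0.8331)
n_1 = (-0.9786, -0.2057)
n_2 = (-0.7106, -0.7036)
n_3 = (+0.0866, -0.9962)
n_4 = (+0.8712, +0.4910)
n_5 = (+0.3074, +0.9516)
  (0,1): δ = 111.72°  ·
  (0,2): δ = 78.87°  ·
  (0,3): δ = 28.61°  ✓
  (0,4): δ = 85.82°  ·
  (0,5): δ = 128.51°  ·
  (1,2): δ = 147.15°  ·
  (1,3): δ = 96.90°  ·
  (1,4): δ = 17.54°  ✓
  (1,5): δ = 60.23°  ✓
  (2,3): δ = 129.75°  ·
  (2,4): δ = 15.31°  ✓
  (2,5): δ = 27.38°  ✓
  (3,4): δ = 65.56°  ·
  (3,5): δ = 22.87°  ✓
  (4,5): δ = 137.31°  ·
antipodal pairs: 6

count = 6; pairs: (0,3), (1,4), (1,5), (2,4), (2,5), (3,5)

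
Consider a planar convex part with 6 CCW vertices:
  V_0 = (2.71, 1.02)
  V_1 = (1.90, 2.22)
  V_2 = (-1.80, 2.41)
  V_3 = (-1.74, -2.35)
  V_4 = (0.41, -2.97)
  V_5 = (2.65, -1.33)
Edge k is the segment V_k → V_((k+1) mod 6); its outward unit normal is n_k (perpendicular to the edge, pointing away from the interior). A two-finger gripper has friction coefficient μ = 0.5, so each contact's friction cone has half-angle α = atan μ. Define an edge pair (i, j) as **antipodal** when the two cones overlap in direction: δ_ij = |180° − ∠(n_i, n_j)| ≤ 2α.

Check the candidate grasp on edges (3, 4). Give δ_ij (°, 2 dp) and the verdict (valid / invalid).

δ = 127.70°, invalid

α = atan 0.5 = 26.57°;  2α = 53.13°
edge 3: e_3 = (+2.15, -0.62);  n_3 = (-0.2771, -0.9608)
edge 4: e_4 = (+2.24, +1.64);  n_4 = (+0.5907, -0.8069)
∠(n_3, n_4) = 52.30°
δ = |180° − 52.30°| = 127.70°
127.70° > 2α = 53.13°  →  invalid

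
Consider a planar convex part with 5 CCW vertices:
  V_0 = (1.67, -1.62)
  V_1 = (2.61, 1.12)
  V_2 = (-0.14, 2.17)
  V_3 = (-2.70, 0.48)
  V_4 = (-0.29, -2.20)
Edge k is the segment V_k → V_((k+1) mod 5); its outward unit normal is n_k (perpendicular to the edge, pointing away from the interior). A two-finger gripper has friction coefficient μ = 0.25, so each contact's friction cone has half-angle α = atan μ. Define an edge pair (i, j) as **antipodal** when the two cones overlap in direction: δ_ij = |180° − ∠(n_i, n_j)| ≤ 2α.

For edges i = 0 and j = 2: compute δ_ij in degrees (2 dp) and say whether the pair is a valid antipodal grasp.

α = atan 0.25 = 14.04°;  2α = 28.07°
edge 0: e_0 = (+0.94, +2.74);  n_0 = (+0.9459, -0.3245)
edge 2: e_2 = (-2.56, -1.69);  n_2 = (-0.5509, +0.8345)
∠(n_0, n_2) = 142.37°
δ = |180° − 142.37°| = 37.63°
37.63° > 2α = 28.07°  →  invalid

δ = 37.63°, invalid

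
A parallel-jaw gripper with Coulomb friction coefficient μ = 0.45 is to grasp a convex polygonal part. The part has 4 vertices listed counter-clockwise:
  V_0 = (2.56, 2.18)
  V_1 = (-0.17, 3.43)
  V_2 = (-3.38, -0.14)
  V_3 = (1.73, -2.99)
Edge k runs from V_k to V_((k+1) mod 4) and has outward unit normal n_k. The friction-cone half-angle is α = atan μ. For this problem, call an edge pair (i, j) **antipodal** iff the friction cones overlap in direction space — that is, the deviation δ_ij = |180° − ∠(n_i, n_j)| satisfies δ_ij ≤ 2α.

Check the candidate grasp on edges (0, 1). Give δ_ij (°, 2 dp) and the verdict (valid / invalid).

α = atan 0.45 = 24.23°;  2α = 48.46°
edge 0: e_0 = (-2.73, +1.25);  n_0 = (+0.4163, +0.9092)
edge 1: e_1 = (-3.21, -3.57);  n_1 = (-0.7436, +0.6686)
∠(n_0, n_1) = 72.64°
δ = |180° − 72.64°| = 107.36°
107.36° > 2α = 48.46°  →  invalid

δ = 107.36°, invalid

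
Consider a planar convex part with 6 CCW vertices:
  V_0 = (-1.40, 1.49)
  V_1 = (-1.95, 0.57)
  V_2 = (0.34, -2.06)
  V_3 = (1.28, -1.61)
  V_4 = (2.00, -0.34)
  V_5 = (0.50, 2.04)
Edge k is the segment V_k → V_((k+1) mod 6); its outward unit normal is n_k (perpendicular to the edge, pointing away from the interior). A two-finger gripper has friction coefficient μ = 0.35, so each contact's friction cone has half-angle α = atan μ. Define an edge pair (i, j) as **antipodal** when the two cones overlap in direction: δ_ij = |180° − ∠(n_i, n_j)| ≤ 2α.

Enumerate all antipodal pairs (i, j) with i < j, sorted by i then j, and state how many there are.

count = 4; pairs: (0,2), (0,3), (1,4), (2,5)

α = atan 0.35 = 19.29°;  2α = 38.58°
n_0 = (-0.8583, +0.5131)
n_1 = (-0.7542, -0.6567)
n_2 = (+0.4318, -0.9020)
n_3 = (+0.8699, -0.4932)
n_4 = (+0.8460, +0.5332)
n_5 = (-0.2781, +0.9606)
  (0,1): δ = 108.08°  ·
  (0,2): δ = 33.55°  ✓
  (0,3): δ = 1.32°  ✓
  (0,4): δ = 63.09°  ·
  (0,5): δ = 137.02°  ·
  (1,2): δ = 105.47°  ·
  (1,3): δ = 70.60°  ·
  (1,4): δ = 8.83°  ✓
  (1,5): δ = 65.10°  ·
  (2,3): δ = 145.13°  ·
  (2,4): δ = 83.36°  ·
  (2,5): δ = 9.44°  ✓
  (3,4): δ = 118.23°  ·
  (3,5): δ = 44.31°  ·
  (4,5): δ = 106.08°  ·
antipodal pairs: 4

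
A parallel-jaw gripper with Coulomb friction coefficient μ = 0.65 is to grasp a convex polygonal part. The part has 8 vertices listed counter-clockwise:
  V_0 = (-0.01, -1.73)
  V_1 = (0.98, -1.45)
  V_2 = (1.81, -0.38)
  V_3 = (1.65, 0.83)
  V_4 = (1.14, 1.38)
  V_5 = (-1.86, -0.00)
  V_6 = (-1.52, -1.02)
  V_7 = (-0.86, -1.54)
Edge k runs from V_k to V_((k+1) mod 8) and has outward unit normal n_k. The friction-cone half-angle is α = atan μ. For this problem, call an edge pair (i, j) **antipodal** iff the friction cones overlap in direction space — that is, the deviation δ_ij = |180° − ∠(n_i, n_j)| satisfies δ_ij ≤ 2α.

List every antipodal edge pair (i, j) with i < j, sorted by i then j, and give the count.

α = atan 0.65 = 33.02°;  2α = 66.05°
n_0 = (+0.2722, -0.9623)
n_1 = (+0.7901, -0.6129)
n_2 = (+0.9914, +0.1311)
n_3 = (+0.7333, +0.6799)
n_4 = (-0.4179, +0.9085)
n_5 = (-0.9487, -0.3162)
n_6 = (-0.6189, -0.7855)
n_7 = (-0.2181, -0.9759)
  (0,1): δ = 143.59°  ·
  (0,2): δ = 98.26°  ·
  (0,3): δ = 62.95°  ✓
  (0,4): δ = 8.91°  ✓
  (0,5): δ = 92.64°  ·
  (0,6): δ = 125.97°  ·
  (0,7): δ = 151.61°  ·
  (1,2): δ = 134.67°  ·
  (1,3): δ = 99.36°  ·
  (1,4): δ = 27.50°  ✓
  (1,5): δ = 56.24°  ✓
  (1,6): δ = 89.57°  ·
  (1,7): δ = 115.20°  ·
  (2,3): δ = 144.69°  ·
  (2,4): δ = 72.83°  ·
  (2,5): δ = 10.90°  ✓
  (2,6): δ = 44.23°  ✓
  (2,7): δ = 69.87°  ·
  (3,4): δ = 108.14°  ·
  (3,5): δ = 24.40°  ✓
  (3,6): δ = 8.93°  ✓
  (3,7): δ = 34.56°  ✓
  (4,5): δ = 96.27°  ·
  (4,6): δ = 62.94°  ✓
  (4,7): δ = 37.30°  ✓
  (5,6): δ = 146.67°  ·
  (5,7): δ = 121.04°  ·
  (6,7): δ = 154.37°  ·
antipodal pairs: 11

count = 11; pairs: (0,3), (0,4), (1,4), (1,5), (2,5), (2,6), (3,5), (3,6), (3,7), (4,6), (4,7)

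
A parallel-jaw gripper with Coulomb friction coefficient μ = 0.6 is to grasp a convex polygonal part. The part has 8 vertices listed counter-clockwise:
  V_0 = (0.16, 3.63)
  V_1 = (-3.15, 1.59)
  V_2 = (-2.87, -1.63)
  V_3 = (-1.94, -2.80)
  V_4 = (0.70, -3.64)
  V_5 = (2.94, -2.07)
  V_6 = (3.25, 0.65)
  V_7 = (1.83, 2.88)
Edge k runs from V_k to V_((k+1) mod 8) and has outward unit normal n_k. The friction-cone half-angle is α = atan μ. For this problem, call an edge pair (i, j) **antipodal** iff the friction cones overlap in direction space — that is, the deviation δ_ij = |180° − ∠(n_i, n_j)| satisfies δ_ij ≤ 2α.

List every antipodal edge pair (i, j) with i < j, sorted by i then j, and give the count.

count = 13; pairs: (0,3), (0,4), (0,5), (1,4), (1,5), (1,6), (1,7), (2,5), (2,6), (2,7), (3,6), (3,7), (4,7)

α = atan 0.6 = 30.96°;  2α = 61.93°
n_0 = (-0.5247, +0.8513)
n_1 = (-0.9962, -0.0866)
n_2 = (-0.7828, -0.6222)
n_3 = (-0.3032, -0.9529)
n_4 = (+0.5740, -0.8189)
n_5 = (+0.9936, -0.1132)
n_6 = (+0.8435, +0.5371)
n_7 = (+0.4097, +0.9122)
  (0,1): δ = 116.68°  ·
  (0,2): δ = 83.17°  ·
  (0,3): δ = 49.30°  ✓
  (0,4): δ = 3.38°  ✓
  (0,5): δ = 51.85°  ✓
  (0,6): δ = 90.84°  ·
  (0,7): δ = 124.17°  ·
  (1,2): δ = 146.49°  ·
  (1,3): δ = 112.62°  ·
  (1,4): δ = 59.94°  ✓
  (1,5): δ = 11.47°  ✓
  (1,6): δ = 27.52°  ✓
  (1,7): δ = 60.85°  ✓
  (2,3): δ = 146.13°  ·
  (2,4): δ = 93.45°  ·
  (2,5): δ = 44.98°  ✓
  (2,6): δ = 5.99°  ✓
  (2,7): δ = 27.33°  ✓
  (3,4): δ = 127.32°  ·
  (3,5): δ = 78.85°  ·
  (3,6): δ = 39.86°  ✓
  (3,7): δ = 6.53°  ✓
  (4,5): δ = 131.53°  ·
  (4,6): δ = 92.54°  ·
  (4,7): δ = 59.21°  ✓
  (5,6): δ = 141.01°  ·
  (5,7): δ = 107.68°  ·
  (6,7): δ = 146.67°  ·
antipodal pairs: 13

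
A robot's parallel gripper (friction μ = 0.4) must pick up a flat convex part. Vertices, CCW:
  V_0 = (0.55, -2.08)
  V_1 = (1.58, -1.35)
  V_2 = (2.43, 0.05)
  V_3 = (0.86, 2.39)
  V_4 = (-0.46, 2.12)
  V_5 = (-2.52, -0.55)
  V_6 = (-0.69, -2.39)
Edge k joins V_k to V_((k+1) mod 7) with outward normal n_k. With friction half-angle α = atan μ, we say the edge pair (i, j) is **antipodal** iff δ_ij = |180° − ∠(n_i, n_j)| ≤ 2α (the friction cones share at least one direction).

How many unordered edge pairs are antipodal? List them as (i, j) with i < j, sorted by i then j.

count = 6; pairs: (0,3), (0,4), (1,4), (2,5), (3,6), (4,6)

α = atan 0.4 = 21.80°;  2α = 43.60°
n_0 = (+0.5782, -0.8159)
n_1 = (+0.8548, -0.5190)
n_2 = (+0.8304, +0.5572)
n_3 = (-0.2004, +0.9797)
n_4 = (-0.7917, +0.6109)
n_5 = (-0.7090, -0.7052)
n_6 = (+0.2425, -0.9701)
  (0,1): δ = 156.59°  ·
  (0,2): δ = 91.47°  ·
  (0,3): δ = 23.77°  ✓
  (0,4): δ = 17.02°  ✓
  (0,5): δ = 99.52°  ·
  (0,6): δ = 158.71°  ·
  (1,2): δ = 114.88°  ·
  (1,3): δ = 47.18°  ·
  (1,4): δ = 6.39°  ✓
  (1,5): δ = 76.11°  ·
  (1,6): δ = 135.30°  ·
  (2,3): δ = 112.30°  ·
  (2,4): δ = 71.51°  ·
  (2,5): δ = 10.98°  ✓
  (2,6): δ = 70.18°  ·
  (3,4): δ = 139.21°  ·
  (3,5): δ = 56.72°  ·
  (3,6): δ = 2.48°  ✓
  (4,5): δ = 97.50°  ·
  (4,6): δ = 38.31°  ✓
  (5,6): δ = 120.81°  ·
antipodal pairs: 6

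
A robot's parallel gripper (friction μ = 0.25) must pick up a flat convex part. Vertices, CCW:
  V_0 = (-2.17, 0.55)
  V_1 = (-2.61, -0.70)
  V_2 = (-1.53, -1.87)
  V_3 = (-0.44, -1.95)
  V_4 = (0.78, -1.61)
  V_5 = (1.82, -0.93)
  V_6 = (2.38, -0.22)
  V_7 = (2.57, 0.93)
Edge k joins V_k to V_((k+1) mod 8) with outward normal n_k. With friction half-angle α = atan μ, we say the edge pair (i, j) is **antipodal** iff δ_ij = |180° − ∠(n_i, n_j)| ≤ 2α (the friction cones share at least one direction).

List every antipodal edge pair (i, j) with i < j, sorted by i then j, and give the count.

count = 4; pairs: (0,5), (0,6), (2,7), (3,7)

α = atan 0.25 = 14.04°;  2α = 28.07°
n_0 = (-0.9433, +0.3320)
n_1 = (-0.7348, -0.6783)
n_2 = (-0.0732, -0.9973)
n_3 = (+0.2685, -0.9633)
n_4 = (+0.5472, -0.8370)
n_5 = (+0.7852, -0.6193)
n_6 = (+0.9866, -0.1630)
n_7 = (-0.0799, +0.9968)
  (0,1): δ = 117.90°  ·
  (0,2): δ = 74.81°  ·
  (0,3): δ = 55.04°  ·
  (0,4): δ = 37.43°  ·
  (0,5): δ = 18.87°  ✓
  (0,6): δ = 10.01°  ✓
  (0,7): δ = 113.98°  ·
  (1,2): δ = 136.91°  ·
  (1,3): δ = 117.14°  ·
  (1,4): δ = 99.53°  ·
  (1,5): δ = 80.97°  ·
  (1,6): δ = 52.09°  ·
  (1,7): δ = 51.87°  ·
  (2,3): δ = 160.23°  ·
  (2,4): δ = 142.62°  ·
  (2,5): δ = 124.07°  ·
  (2,6): δ = 95.18°  ·
  (2,7): δ = 8.78°  ✓
  (3,4): δ = 162.39°  ·
  (3,5): δ = 143.84°  ·
  (3,6): δ = 114.95°  ·
  (3,7): δ = 10.99°  ✓
  (4,5): δ = 161.44°  ·
  (4,6): δ = 132.56°  ·
  (4,7): δ = 28.59°  ·
  (5,6): δ = 151.12°  ·
  (5,7): δ = 47.15°  ·
  (6,7): δ = 76.03°  ·
antipodal pairs: 4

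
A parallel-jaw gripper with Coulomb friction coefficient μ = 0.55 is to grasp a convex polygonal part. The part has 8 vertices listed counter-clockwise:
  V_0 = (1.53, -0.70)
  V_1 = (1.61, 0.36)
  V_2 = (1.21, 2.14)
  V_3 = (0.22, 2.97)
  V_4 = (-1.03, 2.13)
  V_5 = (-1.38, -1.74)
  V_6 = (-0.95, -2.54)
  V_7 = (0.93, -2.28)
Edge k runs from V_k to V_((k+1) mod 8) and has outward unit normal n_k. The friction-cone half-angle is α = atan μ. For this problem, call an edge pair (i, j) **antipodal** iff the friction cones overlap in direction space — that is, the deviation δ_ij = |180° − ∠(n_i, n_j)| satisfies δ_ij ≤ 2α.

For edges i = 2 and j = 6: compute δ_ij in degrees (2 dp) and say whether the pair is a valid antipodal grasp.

α = atan 0.55 = 28.81°;  2α = 57.62°
edge 2: e_2 = (-0.99, +0.83);  n_2 = (+0.6425, +0.7663)
edge 6: e_6 = (+1.88, +0.26);  n_6 = (+0.1370, -0.9906)
∠(n_2, n_6) = 132.15°
δ = |180° − 132.15°| = 47.85°
47.85° ≤ 2α = 57.62°  →  valid

δ = 47.85°, valid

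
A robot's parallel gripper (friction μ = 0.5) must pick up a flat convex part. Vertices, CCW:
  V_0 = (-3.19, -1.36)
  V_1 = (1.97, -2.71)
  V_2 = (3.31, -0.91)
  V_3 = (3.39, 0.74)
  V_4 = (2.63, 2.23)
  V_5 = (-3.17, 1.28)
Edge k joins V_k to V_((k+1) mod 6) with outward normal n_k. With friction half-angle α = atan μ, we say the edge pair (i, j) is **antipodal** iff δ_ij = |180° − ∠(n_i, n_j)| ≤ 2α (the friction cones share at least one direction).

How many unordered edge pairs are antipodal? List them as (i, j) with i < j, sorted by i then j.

count = 6; pairs: (0,3), (0,4), (1,4), (1,5), (2,5), (3,5)

α = atan 0.5 = 26.57°;  2α = 53.13°
n_0 = (-0.2531, -0.9674)
n_1 = (+0.8021, -0.5971)
n_2 = (+0.9988, -0.0484)
n_3 = (+0.8908, +0.4544)
n_4 = (-0.1616, +0.9868)
n_5 = (-1.0000, +0.0076)
  (0,1): δ = 112.00°  ·
  (0,2): δ = 78.11°  ·
  (0,3): δ = 48.31°  ✓
  (0,4): δ = 23.96°  ✓
  (0,5): δ = 104.23°  ·
  (1,2): δ = 146.11°  ·
  (1,3): δ = 116.31°  ·
  (1,4): δ = 44.03°  ✓
  (1,5): δ = 36.23°  ✓
  (2,3): δ = 150.20°  ·
  (2,4): δ = 77.92°  ·
  (2,5): δ = 2.34°  ✓
  (3,4): δ = 107.72°  ·
  (3,5): δ = 27.46°  ✓
  (4,5): δ = 99.74°  ·
antipodal pairs: 6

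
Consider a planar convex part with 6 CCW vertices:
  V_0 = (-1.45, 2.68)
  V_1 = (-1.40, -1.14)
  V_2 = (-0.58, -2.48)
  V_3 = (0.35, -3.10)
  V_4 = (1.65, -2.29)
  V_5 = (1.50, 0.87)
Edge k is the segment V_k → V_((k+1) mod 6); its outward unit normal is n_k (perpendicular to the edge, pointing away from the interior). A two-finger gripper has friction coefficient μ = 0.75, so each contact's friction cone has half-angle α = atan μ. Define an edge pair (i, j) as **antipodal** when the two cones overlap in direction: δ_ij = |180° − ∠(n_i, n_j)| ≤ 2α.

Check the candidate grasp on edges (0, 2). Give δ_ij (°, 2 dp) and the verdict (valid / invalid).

α = atan 0.75 = 36.87°;  2α = 73.74°
edge 0: e_0 = (+0.05, -3.82);  n_0 = (-0.9999, -0.0131)
edge 2: e_2 = (+0.93, -0.62);  n_2 = (-0.5547, -0.8321)
∠(n_0, n_2) = 55.56°
δ = |180° − 55.56°| = 124.44°
124.44° > 2α = 73.74°  →  invalid

δ = 124.44°, invalid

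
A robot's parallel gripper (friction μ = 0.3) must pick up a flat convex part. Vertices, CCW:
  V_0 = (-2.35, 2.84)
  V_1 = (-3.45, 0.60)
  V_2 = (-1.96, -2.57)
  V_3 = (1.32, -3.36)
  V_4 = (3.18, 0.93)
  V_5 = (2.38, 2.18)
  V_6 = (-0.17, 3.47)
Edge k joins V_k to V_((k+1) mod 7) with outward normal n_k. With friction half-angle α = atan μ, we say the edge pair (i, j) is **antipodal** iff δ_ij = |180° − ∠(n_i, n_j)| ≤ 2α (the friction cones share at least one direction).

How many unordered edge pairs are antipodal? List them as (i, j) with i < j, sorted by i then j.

count = 4; pairs: (0,3), (1,4), (2,5), (2,6)

α = atan 0.3 = 16.70°;  2α = 33.40°
n_0 = (-0.8976, +0.4408)
n_1 = (-0.9050, -0.4254)
n_2 = (-0.2342, -0.9722)
n_3 = (+0.9175, -0.3978)
n_4 = (+0.8423, +0.5391)
n_5 = (+0.4514, +0.8923)
n_6 = (-0.2776, +0.9607)
  (0,1): δ = 128.67°  ·
  (0,2): δ = 77.39°  ·
  (0,3): δ = 2.71°  ✓
  (0,4): δ = 58.77°  ·
  (0,5): δ = 89.32°  ·
  (0,6): δ = 132.27°  ·
  (1,2): δ = 128.72°  ·
  (1,3): δ = 48.61°  ·
  (1,4): δ = 7.44°  ✓
  (1,5): δ = 37.99°  ·
  (1,6): δ = 80.94°  ·
  (2,3): δ = 99.90°  ·
  (2,4): δ = 43.84°  ·
  (2,5): δ = 13.29°  ✓
  (2,6): δ = 29.66°  ✓
  (3,4): δ = 123.94°  ·
  (3,5): δ = 93.39°  ·
  (3,6): δ = 50.44°  ·
  (4,5): δ = 149.45°  ·
  (4,6): δ = 106.50°  ·
  (5,6): δ = 137.05°  ·
antipodal pairs: 4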